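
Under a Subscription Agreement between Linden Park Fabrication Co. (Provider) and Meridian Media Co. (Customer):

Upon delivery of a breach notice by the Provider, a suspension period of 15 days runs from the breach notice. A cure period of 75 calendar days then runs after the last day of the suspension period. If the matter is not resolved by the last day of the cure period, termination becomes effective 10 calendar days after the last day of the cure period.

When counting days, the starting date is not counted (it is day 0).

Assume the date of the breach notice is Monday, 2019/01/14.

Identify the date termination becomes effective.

The last day of the suspension period: 2019/01/14 + 15 days = 2019/01/29.
The last day of the cure period: 75 calendar days after 2019/01/29 is 2019/04/14.
The date termination becomes effective: 10 calendar days after 2019/04/14 is 2019/04/24.

2019/04/24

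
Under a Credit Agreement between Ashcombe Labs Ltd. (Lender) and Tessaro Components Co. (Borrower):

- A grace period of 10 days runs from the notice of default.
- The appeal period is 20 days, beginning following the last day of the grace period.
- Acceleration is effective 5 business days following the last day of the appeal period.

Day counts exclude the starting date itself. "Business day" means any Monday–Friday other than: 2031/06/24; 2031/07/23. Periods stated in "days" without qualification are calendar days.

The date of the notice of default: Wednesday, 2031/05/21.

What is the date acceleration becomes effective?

2031/06/30

Adding 10 calendar days to 2031/05/21 gives 2031/05/31, which is the last day of the grace period.
The last day of the appeal period: 20 calendar days after 2031/05/31 is 2031/06/20.
The date acceleration becomes effective: 5 business days after Friday, 2031/06/20, skipping weekends and the listed holiday on Jun 24 — Jun 23, Jun 25, Jun 26, Jun 27, Jun 30 — lands on Monday, 2031/06/30.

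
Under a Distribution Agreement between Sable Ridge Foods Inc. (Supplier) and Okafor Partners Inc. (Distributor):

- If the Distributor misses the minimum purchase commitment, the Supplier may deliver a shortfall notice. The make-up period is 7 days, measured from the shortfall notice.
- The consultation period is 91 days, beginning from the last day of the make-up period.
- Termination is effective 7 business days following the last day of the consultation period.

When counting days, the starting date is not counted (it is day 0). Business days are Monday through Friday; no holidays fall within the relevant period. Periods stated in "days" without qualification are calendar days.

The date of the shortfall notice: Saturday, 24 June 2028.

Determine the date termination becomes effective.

10 October 2028

The last day of the make-up period: 7 calendar days after 24 June 2028 is 1 July 2028.
The last day of the consultation period: 91 calendar days after 1 July 2028 is 30 September 2028.
From Saturday, 30 September 2028, 7 business days (Oct 2, Oct 3, Oct 4, Oct 5, Oct 6, Oct 9, Oct 10, skipping weekends) brings us to Tuesday, 10 October 2028, which is the date termination becomes effective.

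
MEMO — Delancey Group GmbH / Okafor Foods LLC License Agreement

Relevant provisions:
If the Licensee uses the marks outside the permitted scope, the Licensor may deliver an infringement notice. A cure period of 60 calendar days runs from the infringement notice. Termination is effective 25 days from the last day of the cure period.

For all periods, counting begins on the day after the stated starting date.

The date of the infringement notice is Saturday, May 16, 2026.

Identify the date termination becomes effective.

Adding 60 calendar days to May 16, 2026 gives July 15, 2026, which is the last day of the cure period.
The date termination becomes effective: 25 calendar days after July 15, 2026 is August 9, 2026.

August 9, 2026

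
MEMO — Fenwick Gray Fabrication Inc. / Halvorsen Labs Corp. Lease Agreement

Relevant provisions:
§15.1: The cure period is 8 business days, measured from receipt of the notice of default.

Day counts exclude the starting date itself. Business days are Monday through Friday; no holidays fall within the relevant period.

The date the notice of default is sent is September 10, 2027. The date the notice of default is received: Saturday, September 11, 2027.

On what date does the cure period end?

The last day of the cure period: counting 8 business days from Saturday, September 11, 2027 (Sep 13, Sep 14, Sep 15, Sep 16, Sep 17, Sep 20, Sep 21, Sep 22, skipping weekends) reaches Wednesday, September 22, 2027.

September 22, 2027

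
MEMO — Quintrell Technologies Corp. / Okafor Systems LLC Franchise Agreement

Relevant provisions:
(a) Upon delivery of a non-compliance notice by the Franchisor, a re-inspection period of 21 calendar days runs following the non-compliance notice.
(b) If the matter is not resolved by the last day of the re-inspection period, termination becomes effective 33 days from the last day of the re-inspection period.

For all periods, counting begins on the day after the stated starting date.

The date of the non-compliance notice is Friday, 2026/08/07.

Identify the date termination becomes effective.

2026/09/30

The last day of the re-inspection period: 2026/08/07 + 21 days = 2026/08/28.
The date termination becomes effective: 33 calendar days after 2026/08/28 is 2026/09/30.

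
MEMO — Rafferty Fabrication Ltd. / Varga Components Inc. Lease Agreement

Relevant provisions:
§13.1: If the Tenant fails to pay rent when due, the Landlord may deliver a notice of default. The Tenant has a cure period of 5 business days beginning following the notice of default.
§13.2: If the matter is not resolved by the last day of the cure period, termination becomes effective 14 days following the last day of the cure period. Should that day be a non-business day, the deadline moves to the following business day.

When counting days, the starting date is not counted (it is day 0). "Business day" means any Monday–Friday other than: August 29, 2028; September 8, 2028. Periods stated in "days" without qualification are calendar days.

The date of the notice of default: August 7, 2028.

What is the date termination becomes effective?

August 28, 2028

The last day of the cure period: counting 5 business days from Monday, August 7, 2028 (Aug 8, Aug 9, Aug 10, Aug 11, Aug 14, skipping weekends) reaches Monday, August 14, 2028.
The date termination becomes effective: 14 calendar days after August 14, 2028 is August 28, 2028. August 28, 2028 is a Monday and is not a listed holiday, so no roll-forward applies.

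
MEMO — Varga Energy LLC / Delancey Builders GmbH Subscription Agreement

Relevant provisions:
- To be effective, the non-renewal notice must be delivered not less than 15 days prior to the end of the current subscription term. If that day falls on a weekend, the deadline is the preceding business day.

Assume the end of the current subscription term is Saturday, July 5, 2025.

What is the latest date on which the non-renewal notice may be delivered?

June 20, 2025

July 5, 2025 minus 15 days is June 20, 2025. That is a Friday, so no adjustment is needed.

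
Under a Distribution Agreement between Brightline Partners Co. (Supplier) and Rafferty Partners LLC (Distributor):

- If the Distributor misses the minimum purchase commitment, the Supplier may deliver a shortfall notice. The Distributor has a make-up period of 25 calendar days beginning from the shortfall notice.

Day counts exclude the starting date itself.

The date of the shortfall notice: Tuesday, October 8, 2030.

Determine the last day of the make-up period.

The last day of the make-up period: October 8, 2030 + 25 days = November 2, 2030.

November 2, 2030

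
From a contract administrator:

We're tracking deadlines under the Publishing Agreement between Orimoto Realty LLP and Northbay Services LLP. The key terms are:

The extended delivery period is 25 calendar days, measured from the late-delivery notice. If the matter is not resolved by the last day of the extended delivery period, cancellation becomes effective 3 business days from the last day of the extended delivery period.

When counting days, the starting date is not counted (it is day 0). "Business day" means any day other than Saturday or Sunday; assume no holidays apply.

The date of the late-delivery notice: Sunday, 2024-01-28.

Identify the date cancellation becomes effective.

2024-02-27

Adding 25 calendar days to 2024-01-28 gives 2024-02-22, which is the last day of the extended delivery period.
From Thursday, 2024-02-22, 3 business days (Feb 23, Feb 26, Feb 27, skipping weekends) brings us to Tuesday, 2024-02-27, which is the date cancellation becomes effective.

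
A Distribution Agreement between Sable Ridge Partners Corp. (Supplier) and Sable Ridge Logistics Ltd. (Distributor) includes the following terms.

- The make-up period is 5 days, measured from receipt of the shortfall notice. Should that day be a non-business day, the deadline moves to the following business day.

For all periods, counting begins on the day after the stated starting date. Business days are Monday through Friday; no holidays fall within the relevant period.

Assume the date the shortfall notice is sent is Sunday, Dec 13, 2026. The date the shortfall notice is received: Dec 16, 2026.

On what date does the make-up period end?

The last day of the make-up period: 5 calendar days after Dec 16, 2026 is Dec 21, 2026. Dec 21, 2026 is a Monday, so no roll-forward applies.

Dec 21, 2026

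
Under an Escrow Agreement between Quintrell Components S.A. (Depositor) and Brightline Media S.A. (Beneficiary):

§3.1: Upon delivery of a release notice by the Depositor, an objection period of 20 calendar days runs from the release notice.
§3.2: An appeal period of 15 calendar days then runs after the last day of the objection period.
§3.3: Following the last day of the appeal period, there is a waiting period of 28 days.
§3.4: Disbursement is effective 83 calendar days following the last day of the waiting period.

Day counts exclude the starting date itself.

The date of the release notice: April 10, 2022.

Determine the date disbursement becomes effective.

The last day of the objection period: 20 calendar days after April 10, 2022 is April 30, 2022.
The last day of the appeal period: April 30, 2022 + 15 days = May 15, 2022.
The last day of the waiting period: May 15, 2022 + 28 days = June 12, 2022.
Adding 83 calendar days to June 12, 2022 gives September 3, 2022, which is the date disbursement becomes effective.

September 3, 2022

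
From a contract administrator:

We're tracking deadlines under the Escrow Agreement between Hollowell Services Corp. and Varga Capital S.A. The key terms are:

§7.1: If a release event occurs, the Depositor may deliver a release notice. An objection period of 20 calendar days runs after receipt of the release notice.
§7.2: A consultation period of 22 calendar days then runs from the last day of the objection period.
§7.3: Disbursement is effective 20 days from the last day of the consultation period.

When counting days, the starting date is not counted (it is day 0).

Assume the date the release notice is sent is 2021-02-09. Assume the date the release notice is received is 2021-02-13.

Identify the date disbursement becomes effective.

2021-04-16

Adding 20 calendar days to 2021-02-13 gives 2021-03-05, which is the last day of the objection period.
The last day of the consultation period: 2021-03-05 + 22 days = 2021-03-27.
The date disbursement becomes effective: 20 calendar days after 2021-03-27 is 2021-04-16.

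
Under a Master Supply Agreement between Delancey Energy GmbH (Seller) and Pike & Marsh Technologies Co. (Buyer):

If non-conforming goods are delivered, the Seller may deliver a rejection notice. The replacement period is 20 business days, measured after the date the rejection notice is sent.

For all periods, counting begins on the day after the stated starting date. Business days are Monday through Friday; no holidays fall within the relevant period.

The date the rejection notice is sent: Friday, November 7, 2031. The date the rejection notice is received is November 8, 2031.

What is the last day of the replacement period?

December 5, 2031

The last day of the replacement period: counting 20 business days from Friday, November 7, 2031 (Nov 10, Nov 11, Nov 12, Nov 13, …, Dec 3, Dec 4, Dec 5, skipping weekends) reaches Friday, December 5, 2031.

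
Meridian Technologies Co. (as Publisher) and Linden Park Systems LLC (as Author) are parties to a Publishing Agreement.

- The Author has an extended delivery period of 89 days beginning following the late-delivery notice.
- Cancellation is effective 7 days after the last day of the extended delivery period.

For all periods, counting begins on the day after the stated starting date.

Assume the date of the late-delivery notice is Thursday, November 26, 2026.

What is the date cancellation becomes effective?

March 2, 2027

The last day of the extended delivery period: 89 calendar days after November 26, 2026 is February 23, 2027.
The date cancellation becomes effective: February 23, 2027 + 7 days = March 2, 2027.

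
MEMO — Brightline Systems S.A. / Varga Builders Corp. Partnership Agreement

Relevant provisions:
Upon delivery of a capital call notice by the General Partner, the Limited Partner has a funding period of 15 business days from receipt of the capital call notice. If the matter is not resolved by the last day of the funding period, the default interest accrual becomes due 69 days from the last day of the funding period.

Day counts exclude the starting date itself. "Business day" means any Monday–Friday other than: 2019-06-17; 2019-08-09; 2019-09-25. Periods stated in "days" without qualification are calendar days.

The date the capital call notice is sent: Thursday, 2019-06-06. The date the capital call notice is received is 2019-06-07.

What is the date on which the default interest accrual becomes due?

2019-09-08

The last day of the funding period: counting 15 business days from Friday, 2019-06-07 (Jun 10, Jun 11, Jun 12, Jun 13, …, Jun 27, Jun 28, Jul 1, skipping weekends and the listed holiday on Jun 17) reaches Monday, 2019-07-01.
Adding 69 calendar days to 2019-07-01 gives 2019-09-08, which is the date on which the default interest accrual becomes due.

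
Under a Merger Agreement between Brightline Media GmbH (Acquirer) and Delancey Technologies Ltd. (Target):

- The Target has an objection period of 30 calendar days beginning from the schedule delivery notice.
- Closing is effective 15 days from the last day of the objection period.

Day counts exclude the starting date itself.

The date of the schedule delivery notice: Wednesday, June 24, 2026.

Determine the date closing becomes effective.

The last day of the objection period: 30 calendar days after June 24, 2026 is July 24, 2026.
The date closing becomes effective: July 24, 2026 + 15 days = August 8, 2026.

August 8, 2026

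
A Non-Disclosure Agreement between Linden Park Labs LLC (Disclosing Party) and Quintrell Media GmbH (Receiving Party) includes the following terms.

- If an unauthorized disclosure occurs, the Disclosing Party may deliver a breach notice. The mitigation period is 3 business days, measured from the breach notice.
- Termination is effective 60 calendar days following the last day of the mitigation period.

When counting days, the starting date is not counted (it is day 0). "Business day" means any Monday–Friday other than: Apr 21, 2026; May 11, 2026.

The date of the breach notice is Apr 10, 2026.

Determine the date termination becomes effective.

The last day of the mitigation period: counting 3 business days from Friday, Apr 10, 2026 (Apr 13, Apr 14, Apr 15, skipping weekends) reaches Wednesday, Apr 15, 2026.
The date termination becomes effective: 60 calendar days after Apr 15, 2026 is Jun 14, 2026.

Jun 14, 2026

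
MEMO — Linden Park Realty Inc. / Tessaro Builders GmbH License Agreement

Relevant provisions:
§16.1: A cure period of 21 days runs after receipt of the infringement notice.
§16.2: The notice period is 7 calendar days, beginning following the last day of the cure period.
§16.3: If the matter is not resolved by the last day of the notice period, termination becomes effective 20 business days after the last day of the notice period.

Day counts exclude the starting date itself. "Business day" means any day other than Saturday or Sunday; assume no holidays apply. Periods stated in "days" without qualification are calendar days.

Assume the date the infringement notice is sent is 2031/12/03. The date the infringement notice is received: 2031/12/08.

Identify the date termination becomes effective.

2032/02/02

Adding 21 calendar days to 2031/12/08 gives 2031/12/29, which is the last day of the cure period.
Adding 7 calendar days to 2031/12/29 gives 2032/01/05, which is the last day of the notice period.
From Monday, 2032/01/05, 20 business days (Jan 6, Jan 7, Jan 8, Jan 9, …, Jan 29, Jan 30, Feb 2, skipping weekends) brings us to Monday, 2032/02/02, which is the date termination becomes effective.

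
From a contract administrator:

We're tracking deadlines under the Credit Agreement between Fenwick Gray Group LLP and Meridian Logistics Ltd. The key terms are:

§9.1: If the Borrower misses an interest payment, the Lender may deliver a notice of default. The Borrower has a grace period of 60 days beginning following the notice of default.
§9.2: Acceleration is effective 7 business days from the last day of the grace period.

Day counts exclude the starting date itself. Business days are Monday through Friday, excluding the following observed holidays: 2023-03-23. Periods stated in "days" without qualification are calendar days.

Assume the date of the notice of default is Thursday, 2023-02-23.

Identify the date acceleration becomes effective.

2023-05-03

The last day of the grace period: 60 calendar days after 2023-02-23 is 2023-04-24.
The date acceleration becomes effective: 7 business days after Monday, 2023-04-24, skipping weekends — Apr 25, Apr 26, Apr 27, Apr 28, May 1, May 2, May 3 — lands on Wednesday, 2023-05-03.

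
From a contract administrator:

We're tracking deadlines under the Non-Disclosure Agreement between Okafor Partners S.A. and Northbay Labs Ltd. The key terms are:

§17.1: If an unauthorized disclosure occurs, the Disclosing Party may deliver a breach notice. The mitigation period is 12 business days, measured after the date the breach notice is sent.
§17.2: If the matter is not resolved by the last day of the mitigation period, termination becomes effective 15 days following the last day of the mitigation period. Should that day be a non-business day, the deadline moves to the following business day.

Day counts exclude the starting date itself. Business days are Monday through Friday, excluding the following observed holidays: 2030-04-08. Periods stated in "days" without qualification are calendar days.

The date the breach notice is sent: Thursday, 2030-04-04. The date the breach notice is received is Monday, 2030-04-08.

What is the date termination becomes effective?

2030-05-08

From Thursday, 2030-04-04, 12 business days (Apr 5, Apr 9, Apr 10, Apr 11, …, Apr 19, Apr 22, Apr 23, skipping weekends and the listed holiday on Apr 8) brings us to Tuesday, 2030-04-23, which is the last day of the mitigation period.
Adding 15 calendar days to 2030-04-23 gives 2030-05-08, which is the date termination becomes effective. 2030-05-08 is a Wednesday and is not a listed holiday, so no roll-forward applies.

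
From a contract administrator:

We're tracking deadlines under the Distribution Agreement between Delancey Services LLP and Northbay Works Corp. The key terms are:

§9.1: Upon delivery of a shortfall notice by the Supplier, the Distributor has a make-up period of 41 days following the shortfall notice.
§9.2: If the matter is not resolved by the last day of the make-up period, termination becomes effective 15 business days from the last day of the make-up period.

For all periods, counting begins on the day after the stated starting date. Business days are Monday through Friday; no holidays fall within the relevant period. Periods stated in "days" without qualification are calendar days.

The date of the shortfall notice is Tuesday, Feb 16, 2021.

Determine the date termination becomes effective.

The last day of the make-up period: 41 calendar days after Feb 16, 2021 is Mar 29, 2021.
From Monday, Mar 29, 2021, 15 business days (Mar 30, Mar 31, Apr 1, Apr 2, …, Apr 15, Apr 16, Apr 19, skipping weekends) brings us to Monday, Apr 19, 2021, which is the date termination becomes effective.

Apr 19, 2021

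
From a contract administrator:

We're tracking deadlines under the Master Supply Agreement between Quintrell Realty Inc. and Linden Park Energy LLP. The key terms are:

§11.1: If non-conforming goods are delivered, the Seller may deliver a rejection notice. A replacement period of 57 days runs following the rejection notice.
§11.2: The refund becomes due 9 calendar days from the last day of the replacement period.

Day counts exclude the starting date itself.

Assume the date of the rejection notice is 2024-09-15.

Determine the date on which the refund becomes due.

2024-11-20

Adding 57 calendar days to 2024-09-15 gives 2024-11-11, which is the last day of the replacement period.
The date on which the refund becomes due: 9 calendar days after 2024-11-11 is 2024-11-20.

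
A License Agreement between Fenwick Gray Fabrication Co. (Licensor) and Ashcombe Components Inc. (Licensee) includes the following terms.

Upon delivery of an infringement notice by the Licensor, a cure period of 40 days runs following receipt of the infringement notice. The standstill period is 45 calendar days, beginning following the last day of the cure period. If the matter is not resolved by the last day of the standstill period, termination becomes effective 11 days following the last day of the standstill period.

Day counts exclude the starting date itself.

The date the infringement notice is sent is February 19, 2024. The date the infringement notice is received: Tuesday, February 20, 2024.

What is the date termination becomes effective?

The last day of the cure period: 40 calendar days after February 20, 2024 is March 31, 2024.
The last day of the standstill period: March 31, 2024 + 45 days = May 15, 2024.
The date termination becomes effective: May 15, 2024 + 11 days = May 26, 2024.

May 26, 2024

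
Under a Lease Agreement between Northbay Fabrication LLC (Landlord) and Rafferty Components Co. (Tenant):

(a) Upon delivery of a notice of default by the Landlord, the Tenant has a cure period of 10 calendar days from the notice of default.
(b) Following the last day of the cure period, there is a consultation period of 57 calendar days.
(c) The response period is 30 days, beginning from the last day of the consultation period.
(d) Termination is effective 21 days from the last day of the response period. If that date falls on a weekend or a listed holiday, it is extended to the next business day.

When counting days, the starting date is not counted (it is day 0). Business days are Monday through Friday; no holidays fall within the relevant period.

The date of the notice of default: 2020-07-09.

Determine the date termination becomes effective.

Adding 10 calendar days to 2020-07-09 gives 2020-07-19, which is the last day of the cure period.
The last day of the consultation period: 57 calendar days after 2020-07-19 is 2020-09-14.
The last day of the response period: 30 calendar days after 2020-09-14 is 2020-10-14.
Adding 21 calendar days to 2020-10-14 gives 2020-11-04, which is the date termination becomes effective. 2020-11-04 is a Wednesday, so no roll-forward applies.

2020-11-04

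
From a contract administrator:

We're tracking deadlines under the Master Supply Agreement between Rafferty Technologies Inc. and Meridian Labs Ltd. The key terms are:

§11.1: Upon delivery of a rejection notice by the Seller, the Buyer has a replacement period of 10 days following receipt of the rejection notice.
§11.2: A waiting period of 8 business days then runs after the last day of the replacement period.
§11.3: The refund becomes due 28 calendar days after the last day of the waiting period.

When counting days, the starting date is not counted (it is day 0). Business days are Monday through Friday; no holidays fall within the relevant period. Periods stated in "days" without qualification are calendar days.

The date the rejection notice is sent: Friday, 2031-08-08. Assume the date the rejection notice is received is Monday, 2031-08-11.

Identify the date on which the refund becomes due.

2031-09-30

The last day of the replacement period: 2031-08-11 + 10 days = 2031-08-21.
The last day of the waiting period: counting 8 business days from Thursday, 2031-08-21 (Aug 22, Aug 25, Aug 26, Aug 27, Aug 28, Aug 29, Sep 1, Sep 2, skipping weekends) reaches Tuesday, 2031-09-02.
The date on which the refund becomes due: 28 calendar days after 2031-09-02 is 2031-09-30.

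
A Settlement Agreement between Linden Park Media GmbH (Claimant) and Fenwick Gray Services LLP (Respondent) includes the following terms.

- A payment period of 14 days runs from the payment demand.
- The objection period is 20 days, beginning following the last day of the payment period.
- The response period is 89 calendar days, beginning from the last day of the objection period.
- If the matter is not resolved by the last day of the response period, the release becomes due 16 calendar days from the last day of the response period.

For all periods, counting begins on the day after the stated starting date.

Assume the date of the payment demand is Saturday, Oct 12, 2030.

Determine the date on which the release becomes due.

The last day of the payment period: 14 calendar days after Oct 12, 2030 is Oct 26, 2030.
The last day of the objection period: 20 calendar days after Oct 26, 2030 is Nov 15, 2030.
Adding 89 calendar days to Nov 15, 2030 gives Feb 12, 2031, which is the last day of the response period.
The date on which the release becomes due: 16 calendar days after Feb 12, 2031 is Feb 28, 2031.

Feb 28, 2031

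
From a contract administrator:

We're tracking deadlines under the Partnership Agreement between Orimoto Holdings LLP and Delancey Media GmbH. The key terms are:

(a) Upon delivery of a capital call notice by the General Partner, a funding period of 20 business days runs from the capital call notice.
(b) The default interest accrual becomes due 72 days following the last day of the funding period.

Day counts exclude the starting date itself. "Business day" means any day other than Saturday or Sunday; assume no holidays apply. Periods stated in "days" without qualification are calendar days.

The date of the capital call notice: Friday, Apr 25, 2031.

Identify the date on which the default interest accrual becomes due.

Aug 3, 2031

The last day of the funding period: 20 business days after Friday, Apr 25, 2031, skipping weekends — Apr 28, Apr 29, Apr 30, May 1, …, May 21, May 22, May 23 — lands on Friday, May 23, 2031.
The date on which the default interest accrual becomes due: May 23, 2031 + 72 days = Aug 3, 2031.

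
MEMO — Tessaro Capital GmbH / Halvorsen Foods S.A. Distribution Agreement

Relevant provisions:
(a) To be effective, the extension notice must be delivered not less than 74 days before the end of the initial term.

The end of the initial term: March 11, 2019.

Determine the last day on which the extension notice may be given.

March 11, 2019 minus 74 days is December 27, 2018.

December 27, 2018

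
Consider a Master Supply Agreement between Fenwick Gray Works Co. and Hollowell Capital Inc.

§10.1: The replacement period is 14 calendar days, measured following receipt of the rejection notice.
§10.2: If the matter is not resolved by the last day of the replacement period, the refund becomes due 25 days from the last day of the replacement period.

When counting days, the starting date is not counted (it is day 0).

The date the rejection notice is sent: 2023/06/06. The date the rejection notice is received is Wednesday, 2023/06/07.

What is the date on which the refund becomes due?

2023/07/16

The last day of the replacement period: 2023/06/07 + 14 days = 2023/06/21.
The date on which the refund becomes due: 25 calendar days after 2023/06/21 is 2023/07/16.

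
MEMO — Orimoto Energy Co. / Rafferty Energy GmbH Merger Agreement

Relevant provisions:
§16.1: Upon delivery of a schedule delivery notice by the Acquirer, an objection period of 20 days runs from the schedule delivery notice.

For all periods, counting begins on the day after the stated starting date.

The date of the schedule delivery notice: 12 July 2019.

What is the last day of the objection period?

1 August 2019

Adding 20 calendar days to 12 July 2019 gives 1 August 2019, which is the last day of the objection period.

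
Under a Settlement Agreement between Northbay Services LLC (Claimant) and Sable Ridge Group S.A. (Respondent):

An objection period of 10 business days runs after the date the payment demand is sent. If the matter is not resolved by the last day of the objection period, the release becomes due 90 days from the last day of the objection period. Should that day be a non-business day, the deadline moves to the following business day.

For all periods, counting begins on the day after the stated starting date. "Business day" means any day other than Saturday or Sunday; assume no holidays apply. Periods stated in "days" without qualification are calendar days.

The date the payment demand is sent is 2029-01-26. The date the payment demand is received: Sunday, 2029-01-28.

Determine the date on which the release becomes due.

2029-05-10

The last day of the objection period: 10 business days after Friday, 2029-01-26, skipping weekends — Jan 29, Jan 30, Jan 31, Feb 1, Feb 2, Feb 5, Feb 6, Feb 7, Feb 8, Feb 9 — lands on Friday, 2029-02-09.
The date on which the release becomes due: 90 calendar days after 2029-02-09 is 2029-05-10. 2029-05-10 is a Thursday, so no roll-forward applies.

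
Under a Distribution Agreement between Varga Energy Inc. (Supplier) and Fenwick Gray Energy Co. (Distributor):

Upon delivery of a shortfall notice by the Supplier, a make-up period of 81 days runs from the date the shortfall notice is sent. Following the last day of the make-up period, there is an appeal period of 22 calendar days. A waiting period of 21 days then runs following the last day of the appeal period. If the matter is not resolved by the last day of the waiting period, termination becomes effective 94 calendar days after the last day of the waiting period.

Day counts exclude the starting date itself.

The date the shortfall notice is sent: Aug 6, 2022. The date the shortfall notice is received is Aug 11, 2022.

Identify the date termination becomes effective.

The last day of the make-up period: 81 calendar days after Aug 6, 2022 is Oct 26, 2022.
The last day of the appeal period: 22 calendar days after Oct 26, 2022 is Nov 17, 2022.
The last day of the waiting period: 21 calendar days after Nov 17, 2022 is Dec 8, 2022.
The date termination becomes effective: 94 calendar days after Dec 8, 2022 is Mar 12, 2023.

Mar 12, 2023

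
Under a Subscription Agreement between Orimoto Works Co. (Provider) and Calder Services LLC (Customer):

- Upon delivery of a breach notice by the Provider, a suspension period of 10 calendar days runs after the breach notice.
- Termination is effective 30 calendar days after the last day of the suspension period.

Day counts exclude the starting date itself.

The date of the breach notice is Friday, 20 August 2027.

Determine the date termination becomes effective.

The last day of the suspension period: 20 August 2027 + 10 days = 30 August 2027.
The date termination becomes effective: 30 calendar days after 30 August 2027 is 29 September 2027.

29 September 2027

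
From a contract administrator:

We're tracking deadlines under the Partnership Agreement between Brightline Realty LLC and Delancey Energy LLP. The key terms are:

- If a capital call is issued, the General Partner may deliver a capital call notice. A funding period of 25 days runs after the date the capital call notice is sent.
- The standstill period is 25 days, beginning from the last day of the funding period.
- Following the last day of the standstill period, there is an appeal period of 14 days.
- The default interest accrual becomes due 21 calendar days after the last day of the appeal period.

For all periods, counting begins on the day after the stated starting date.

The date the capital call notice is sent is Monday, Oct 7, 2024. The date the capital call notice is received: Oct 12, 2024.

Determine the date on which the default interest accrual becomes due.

Dec 31, 2024

Adding 25 calendar days to Oct 7, 2024 gives Nov 1, 2024, which is the last day of the funding period.
Adding 25 calendar days to Nov 1, 2024 gives Nov 26, 2024, which is the last day of the standstill period.
Adding 14 calendar days to Nov 26, 2024 gives Dec 10, 2024, which is the last day of the appeal period.
The date on which the default interest accrual becomes due: Dec 10, 2024 + 21 days = Dec 31, 2024.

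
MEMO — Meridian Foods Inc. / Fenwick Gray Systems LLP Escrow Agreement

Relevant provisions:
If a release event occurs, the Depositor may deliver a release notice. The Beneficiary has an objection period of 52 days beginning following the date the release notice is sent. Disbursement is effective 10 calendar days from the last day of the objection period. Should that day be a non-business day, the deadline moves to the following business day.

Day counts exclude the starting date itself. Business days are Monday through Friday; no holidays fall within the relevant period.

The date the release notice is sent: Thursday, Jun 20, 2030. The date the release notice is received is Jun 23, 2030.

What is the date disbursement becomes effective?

The last day of the objection period: 52 calendar days after Jun 20, 2030 is Aug 11, 2030.
Adding 10 calendar days to Aug 11, 2030 gives Aug 21, 2030, which is the date disbursement becomes effective. Aug 21, 2030 is a Wednesday, so no roll-forward applies.

Aug 21, 2030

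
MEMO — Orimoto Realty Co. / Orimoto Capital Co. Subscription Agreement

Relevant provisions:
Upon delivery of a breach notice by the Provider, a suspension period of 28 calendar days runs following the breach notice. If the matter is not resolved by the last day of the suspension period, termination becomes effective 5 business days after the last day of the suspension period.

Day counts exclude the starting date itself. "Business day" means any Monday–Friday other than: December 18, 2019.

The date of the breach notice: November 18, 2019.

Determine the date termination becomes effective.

Adding 28 calendar days to November 18, 2019 gives December 16, 2019, which is the last day of the suspension period.
The date termination becomes effective: counting 5 business days from Monday, December 16, 2019 (Dec 17, Dec 19, Dec 20, Dec 23, Dec 24, skipping weekends and the listed holiday on Dec 18) reaches Tuesday, December 24, 2019.

December 24, 2019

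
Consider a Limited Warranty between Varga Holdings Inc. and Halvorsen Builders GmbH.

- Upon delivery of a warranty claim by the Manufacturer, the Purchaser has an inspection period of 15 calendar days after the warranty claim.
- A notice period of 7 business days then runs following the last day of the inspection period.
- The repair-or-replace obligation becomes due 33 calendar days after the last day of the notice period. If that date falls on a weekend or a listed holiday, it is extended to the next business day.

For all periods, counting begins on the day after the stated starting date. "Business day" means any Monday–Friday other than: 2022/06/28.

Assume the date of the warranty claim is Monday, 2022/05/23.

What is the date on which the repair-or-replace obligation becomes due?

2022/07/19

The last day of the inspection period: 15 calendar days after 2022/05/23 is 2022/06/07.
The last day of the notice period: 7 business days after Tuesday, 2022/06/07, skipping weekends — Jun 8, Jun 9, Jun 10, Jun 13, Jun 14, Jun 15, Jun 16 — lands on Thursday, 2022/06/16.
The date on which the repair-or-replace obligation becomes due: 2022/06/16 + 33 days = 2022/07/19. 2022/07/19 is a Tuesday and is not a listed holiday, so no roll-forward applies.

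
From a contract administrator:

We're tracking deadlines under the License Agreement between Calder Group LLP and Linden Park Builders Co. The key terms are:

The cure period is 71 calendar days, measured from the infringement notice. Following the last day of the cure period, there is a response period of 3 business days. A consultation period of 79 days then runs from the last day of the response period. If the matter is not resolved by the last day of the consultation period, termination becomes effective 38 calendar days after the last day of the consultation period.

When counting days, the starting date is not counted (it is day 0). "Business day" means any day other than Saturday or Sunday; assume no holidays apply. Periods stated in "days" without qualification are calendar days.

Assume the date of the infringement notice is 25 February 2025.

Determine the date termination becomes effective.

6 September 2025

The last day of the cure period: 71 calendar days after 25 February 2025 is 7 May 2025.
From Wednesday, 7 May 2025, 3 business days (May 8, May 9, May 12, skipping weekends) brings us to Monday, 12 May 2025, which is the last day of the response period.
The last day of the consultation period: 12 May 2025 + 79 days = 30 July 2025.
The date termination becomes effective: 38 calendar days after 30 July 2025 is 6 September 2025.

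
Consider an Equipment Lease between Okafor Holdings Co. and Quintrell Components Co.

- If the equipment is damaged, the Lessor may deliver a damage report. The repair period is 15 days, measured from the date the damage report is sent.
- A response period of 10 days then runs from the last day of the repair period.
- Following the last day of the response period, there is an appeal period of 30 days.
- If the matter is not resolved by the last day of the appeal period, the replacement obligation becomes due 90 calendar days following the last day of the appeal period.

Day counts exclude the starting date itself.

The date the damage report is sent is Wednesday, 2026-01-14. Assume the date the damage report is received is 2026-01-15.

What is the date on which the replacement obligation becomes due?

2026-06-08

The last day of the repair period: 2026-01-14 + 15 days = 2026-01-29.
The last day of the response period: 2026-01-29 + 10 days = 2026-02-08.
The last day of the appeal period: 2026-02-08 + 30 days = 2026-03-10.
Adding 90 calendar days to 2026-03-10 gives 2026-06-08, which is the date on which the replacement obligation becomes due.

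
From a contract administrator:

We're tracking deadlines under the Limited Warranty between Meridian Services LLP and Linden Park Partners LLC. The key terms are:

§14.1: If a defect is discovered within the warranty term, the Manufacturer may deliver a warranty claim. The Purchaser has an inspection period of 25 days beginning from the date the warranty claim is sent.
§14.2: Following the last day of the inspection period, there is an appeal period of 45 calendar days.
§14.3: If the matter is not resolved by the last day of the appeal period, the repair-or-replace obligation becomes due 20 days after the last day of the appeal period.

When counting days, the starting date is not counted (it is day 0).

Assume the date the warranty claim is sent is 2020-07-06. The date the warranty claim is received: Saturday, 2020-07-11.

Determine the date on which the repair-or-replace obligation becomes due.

The last day of the inspection period: 25 calendar days after 2020-07-06 is 2020-07-31.
Adding 45 calendar days to 2020-07-31 gives 2020-09-14, which is the last day of the appeal period.
The date on which the repair-or-replace obligation becomes due: 20 calendar days after 2020-09-14 is 2020-10-04.

2020-10-04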